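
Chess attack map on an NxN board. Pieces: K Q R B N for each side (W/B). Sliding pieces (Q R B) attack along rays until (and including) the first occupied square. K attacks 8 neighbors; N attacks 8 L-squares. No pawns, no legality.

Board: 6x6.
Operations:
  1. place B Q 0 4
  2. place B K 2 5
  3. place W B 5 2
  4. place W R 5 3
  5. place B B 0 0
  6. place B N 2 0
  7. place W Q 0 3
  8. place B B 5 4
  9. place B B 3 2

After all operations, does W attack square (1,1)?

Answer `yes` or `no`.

Answer: no

Derivation:
Op 1: place BQ@(0,4)
Op 2: place BK@(2,5)
Op 3: place WB@(5,2)
Op 4: place WR@(5,3)
Op 5: place BB@(0,0)
Op 6: place BN@(2,0)
Op 7: place WQ@(0,3)
Op 8: place BB@(5,4)
Op 9: place BB@(3,2)
Per-piece attacks for W:
  WQ@(0,3): attacks (0,4) (0,2) (0,1) (0,0) (1,3) (2,3) (3,3) (4,3) (5,3) (1,4) (2,5) (1,2) (2,1) (3,0) [ray(0,1) blocked at (0,4); ray(0,-1) blocked at (0,0); ray(1,0) blocked at (5,3); ray(1,1) blocked at (2,5)]
  WB@(5,2): attacks (4,3) (3,4) (2,5) (4,1) (3,0) [ray(-1,1) blocked at (2,5)]
  WR@(5,3): attacks (5,4) (5,2) (4,3) (3,3) (2,3) (1,3) (0,3) [ray(0,1) blocked at (5,4); ray(0,-1) blocked at (5,2); ray(-1,0) blocked at (0,3)]
W attacks (1,1): no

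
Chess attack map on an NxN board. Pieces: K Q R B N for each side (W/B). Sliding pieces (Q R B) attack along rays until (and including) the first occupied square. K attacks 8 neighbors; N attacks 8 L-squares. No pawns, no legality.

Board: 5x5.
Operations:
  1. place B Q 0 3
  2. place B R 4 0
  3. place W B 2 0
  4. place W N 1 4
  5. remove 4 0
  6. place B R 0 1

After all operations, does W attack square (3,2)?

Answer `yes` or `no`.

Op 1: place BQ@(0,3)
Op 2: place BR@(4,0)
Op 3: place WB@(2,0)
Op 4: place WN@(1,4)
Op 5: remove (4,0)
Op 6: place BR@(0,1)
Per-piece attacks for W:
  WN@(1,4): attacks (2,2) (3,3) (0,2)
  WB@(2,0): attacks (3,1) (4,2) (1,1) (0,2)
W attacks (3,2): no

Answer: no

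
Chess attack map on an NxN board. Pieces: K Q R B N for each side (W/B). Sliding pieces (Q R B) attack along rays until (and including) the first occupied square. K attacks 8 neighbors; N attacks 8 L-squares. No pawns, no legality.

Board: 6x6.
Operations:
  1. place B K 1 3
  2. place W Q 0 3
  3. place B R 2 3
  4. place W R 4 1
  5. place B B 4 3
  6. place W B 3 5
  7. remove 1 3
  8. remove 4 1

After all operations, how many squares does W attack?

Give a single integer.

Op 1: place BK@(1,3)
Op 2: place WQ@(0,3)
Op 3: place BR@(2,3)
Op 4: place WR@(4,1)
Op 5: place BB@(4,3)
Op 6: place WB@(3,5)
Op 7: remove (1,3)
Op 8: remove (4,1)
Per-piece attacks for W:
  WQ@(0,3): attacks (0,4) (0,5) (0,2) (0,1) (0,0) (1,3) (2,3) (1,4) (2,5) (1,2) (2,1) (3,0) [ray(1,0) blocked at (2,3)]
  WB@(3,5): attacks (4,4) (5,3) (2,4) (1,3) (0,2)
Union (15 distinct): (0,0) (0,1) (0,2) (0,4) (0,5) (1,2) (1,3) (1,4) (2,1) (2,3) (2,4) (2,5) (3,0) (4,4) (5,3)

Answer: 15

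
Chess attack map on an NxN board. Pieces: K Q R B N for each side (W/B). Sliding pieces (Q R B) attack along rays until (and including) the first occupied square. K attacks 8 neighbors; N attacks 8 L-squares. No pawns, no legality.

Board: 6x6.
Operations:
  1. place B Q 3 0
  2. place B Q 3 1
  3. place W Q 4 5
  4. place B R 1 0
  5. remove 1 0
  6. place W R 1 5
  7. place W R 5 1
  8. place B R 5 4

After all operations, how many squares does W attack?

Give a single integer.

Op 1: place BQ@(3,0)
Op 2: place BQ@(3,1)
Op 3: place WQ@(4,5)
Op 4: place BR@(1,0)
Op 5: remove (1,0)
Op 6: place WR@(1,5)
Op 7: place WR@(5,1)
Op 8: place BR@(5,4)
Per-piece attacks for W:
  WR@(1,5): attacks (1,4) (1,3) (1,2) (1,1) (1,0) (2,5) (3,5) (4,5) (0,5) [ray(1,0) blocked at (4,5)]
  WQ@(4,5): attacks (4,4) (4,3) (4,2) (4,1) (4,0) (5,5) (3,5) (2,5) (1,5) (5,4) (3,4) (2,3) (1,2) (0,1) [ray(-1,0) blocked at (1,5); ray(1,-1) blocked at (5,4)]
  WR@(5,1): attacks (5,2) (5,3) (5,4) (5,0) (4,1) (3,1) [ray(0,1) blocked at (5,4); ray(-1,0) blocked at (3,1)]
Union (24 distinct): (0,1) (0,5) (1,0) (1,1) (1,2) (1,3) (1,4) (1,5) (2,3) (2,5) (3,1) (3,4) (3,5) (4,0) (4,1) (4,2) (4,3) (4,4) (4,5) (5,0) (5,2) (5,3) (5,4) (5,5)

Answer: 24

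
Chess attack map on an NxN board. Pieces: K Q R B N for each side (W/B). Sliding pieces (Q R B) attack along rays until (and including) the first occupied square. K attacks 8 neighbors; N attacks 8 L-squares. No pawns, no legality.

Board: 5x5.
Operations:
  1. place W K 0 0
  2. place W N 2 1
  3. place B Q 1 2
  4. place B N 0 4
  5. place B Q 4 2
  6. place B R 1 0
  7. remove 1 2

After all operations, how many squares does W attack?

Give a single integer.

Answer: 9

Derivation:
Op 1: place WK@(0,0)
Op 2: place WN@(2,1)
Op 3: place BQ@(1,2)
Op 4: place BN@(0,4)
Op 5: place BQ@(4,2)
Op 6: place BR@(1,0)
Op 7: remove (1,2)
Per-piece attacks for W:
  WK@(0,0): attacks (0,1) (1,0) (1,1)
  WN@(2,1): attacks (3,3) (4,2) (1,3) (0,2) (4,0) (0,0)
Union (9 distinct): (0,0) (0,1) (0,2) (1,0) (1,1) (1,3) (3,3) (4,0) (4,2)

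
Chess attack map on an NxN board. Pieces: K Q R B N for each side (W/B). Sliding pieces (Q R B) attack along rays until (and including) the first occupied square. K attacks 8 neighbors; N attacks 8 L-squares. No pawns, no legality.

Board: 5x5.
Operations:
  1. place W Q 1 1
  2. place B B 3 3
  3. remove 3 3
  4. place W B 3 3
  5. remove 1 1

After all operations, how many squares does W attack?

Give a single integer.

Answer: 6

Derivation:
Op 1: place WQ@(1,1)
Op 2: place BB@(3,3)
Op 3: remove (3,3)
Op 4: place WB@(3,3)
Op 5: remove (1,1)
Per-piece attacks for W:
  WB@(3,3): attacks (4,4) (4,2) (2,4) (2,2) (1,1) (0,0)
Union (6 distinct): (0,0) (1,1) (2,2) (2,4) (4,2) (4,4)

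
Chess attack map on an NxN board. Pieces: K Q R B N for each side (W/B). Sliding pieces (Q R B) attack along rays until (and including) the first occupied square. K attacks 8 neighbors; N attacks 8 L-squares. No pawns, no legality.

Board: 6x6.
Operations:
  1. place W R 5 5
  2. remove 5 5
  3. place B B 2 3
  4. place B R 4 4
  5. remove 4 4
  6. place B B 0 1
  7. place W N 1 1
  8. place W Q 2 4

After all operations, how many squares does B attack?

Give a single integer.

Op 1: place WR@(5,5)
Op 2: remove (5,5)
Op 3: place BB@(2,3)
Op 4: place BR@(4,4)
Op 5: remove (4,4)
Op 6: place BB@(0,1)
Op 7: place WN@(1,1)
Op 8: place WQ@(2,4)
Per-piece attacks for B:
  BB@(0,1): attacks (1,2) (2,3) (1,0) [ray(1,1) blocked at (2,3)]
  BB@(2,3): attacks (3,4) (4,5) (3,2) (4,1) (5,0) (1,4) (0,5) (1,2) (0,1) [ray(-1,-1) blocked at (0,1)]
Union (11 distinct): (0,1) (0,5) (1,0) (1,2) (1,4) (2,3) (3,2) (3,4) (4,1) (4,5) (5,0)

Answer: 11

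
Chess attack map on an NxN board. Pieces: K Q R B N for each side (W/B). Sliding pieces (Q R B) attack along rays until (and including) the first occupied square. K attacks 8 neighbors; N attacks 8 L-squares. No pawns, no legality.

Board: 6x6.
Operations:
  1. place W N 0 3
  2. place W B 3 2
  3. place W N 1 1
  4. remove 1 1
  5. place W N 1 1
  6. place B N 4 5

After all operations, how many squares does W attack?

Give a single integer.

Answer: 16

Derivation:
Op 1: place WN@(0,3)
Op 2: place WB@(3,2)
Op 3: place WN@(1,1)
Op 4: remove (1,1)
Op 5: place WN@(1,1)
Op 6: place BN@(4,5)
Per-piece attacks for W:
  WN@(0,3): attacks (1,5) (2,4) (1,1) (2,2)
  WN@(1,1): attacks (2,3) (3,2) (0,3) (3,0)
  WB@(3,2): attacks (4,3) (5,4) (4,1) (5,0) (2,3) (1,4) (0,5) (2,1) (1,0)
Union (16 distinct): (0,3) (0,5) (1,0) (1,1) (1,4) (1,5) (2,1) (2,2) (2,3) (2,4) (3,0) (3,2) (4,1) (4,3) (5,0) (5,4)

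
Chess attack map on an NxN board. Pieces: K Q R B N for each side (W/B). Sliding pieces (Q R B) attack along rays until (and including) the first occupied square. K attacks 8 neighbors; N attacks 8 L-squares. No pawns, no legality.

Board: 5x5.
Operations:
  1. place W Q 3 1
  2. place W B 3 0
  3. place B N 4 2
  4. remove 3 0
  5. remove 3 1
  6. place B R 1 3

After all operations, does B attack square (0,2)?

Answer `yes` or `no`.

Op 1: place WQ@(3,1)
Op 2: place WB@(3,0)
Op 3: place BN@(4,2)
Op 4: remove (3,0)
Op 5: remove (3,1)
Op 6: place BR@(1,3)
Per-piece attacks for B:
  BR@(1,3): attacks (1,4) (1,2) (1,1) (1,0) (2,3) (3,3) (4,3) (0,3)
  BN@(4,2): attacks (3,4) (2,3) (3,0) (2,1)
B attacks (0,2): no

Answer: no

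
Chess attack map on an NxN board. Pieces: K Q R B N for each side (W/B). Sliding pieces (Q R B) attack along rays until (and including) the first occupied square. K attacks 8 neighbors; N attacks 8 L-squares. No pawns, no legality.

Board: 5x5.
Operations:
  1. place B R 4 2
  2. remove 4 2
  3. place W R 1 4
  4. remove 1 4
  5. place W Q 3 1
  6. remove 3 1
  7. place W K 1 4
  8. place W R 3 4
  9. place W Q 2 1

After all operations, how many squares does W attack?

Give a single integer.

Op 1: place BR@(4,2)
Op 2: remove (4,2)
Op 3: place WR@(1,4)
Op 4: remove (1,4)
Op 5: place WQ@(3,1)
Op 6: remove (3,1)
Op 7: place WK@(1,4)
Op 8: place WR@(3,4)
Op 9: place WQ@(2,1)
Per-piece attacks for W:
  WK@(1,4): attacks (1,3) (2,4) (0,4) (2,3) (0,3)
  WQ@(2,1): attacks (2,2) (2,3) (2,4) (2,0) (3,1) (4,1) (1,1) (0,1) (3,2) (4,3) (3,0) (1,2) (0,3) (1,0)
  WR@(3,4): attacks (3,3) (3,2) (3,1) (3,0) (4,4) (2,4) (1,4) [ray(-1,0) blocked at (1,4)]
Union (19 distinct): (0,1) (0,3) (0,4) (1,0) (1,1) (1,2) (1,3) (1,4) (2,0) (2,2) (2,3) (2,4) (3,0) (3,1) (3,2) (3,3) (4,1) (4,3) (4,4)

Answer: 19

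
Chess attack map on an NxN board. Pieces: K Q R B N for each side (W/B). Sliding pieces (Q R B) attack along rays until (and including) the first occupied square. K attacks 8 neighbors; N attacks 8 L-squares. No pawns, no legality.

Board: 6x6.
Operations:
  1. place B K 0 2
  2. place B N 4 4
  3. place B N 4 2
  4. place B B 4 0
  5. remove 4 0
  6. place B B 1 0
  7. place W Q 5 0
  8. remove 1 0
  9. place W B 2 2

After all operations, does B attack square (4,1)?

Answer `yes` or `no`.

Answer: no

Derivation:
Op 1: place BK@(0,2)
Op 2: place BN@(4,4)
Op 3: place BN@(4,2)
Op 4: place BB@(4,0)
Op 5: remove (4,0)
Op 6: place BB@(1,0)
Op 7: place WQ@(5,0)
Op 8: remove (1,0)
Op 9: place WB@(2,2)
Per-piece attacks for B:
  BK@(0,2): attacks (0,3) (0,1) (1,2) (1,3) (1,1)
  BN@(4,2): attacks (5,4) (3,4) (2,3) (5,0) (3,0) (2,1)
  BN@(4,4): attacks (2,5) (5,2) (3,2) (2,3)
B attacks (4,1): no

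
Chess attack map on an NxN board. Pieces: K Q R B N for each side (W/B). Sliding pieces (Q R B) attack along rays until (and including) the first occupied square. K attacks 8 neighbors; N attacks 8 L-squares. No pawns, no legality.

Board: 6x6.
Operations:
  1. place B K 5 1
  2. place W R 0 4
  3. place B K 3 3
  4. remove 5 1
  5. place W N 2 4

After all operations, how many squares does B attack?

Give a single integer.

Answer: 8

Derivation:
Op 1: place BK@(5,1)
Op 2: place WR@(0,4)
Op 3: place BK@(3,3)
Op 4: remove (5,1)
Op 5: place WN@(2,4)
Per-piece attacks for B:
  BK@(3,3): attacks (3,4) (3,2) (4,3) (2,3) (4,4) (4,2) (2,4) (2,2)
Union (8 distinct): (2,2) (2,3) (2,4) (3,2) (3,4) (4,2) (4,3) (4,4)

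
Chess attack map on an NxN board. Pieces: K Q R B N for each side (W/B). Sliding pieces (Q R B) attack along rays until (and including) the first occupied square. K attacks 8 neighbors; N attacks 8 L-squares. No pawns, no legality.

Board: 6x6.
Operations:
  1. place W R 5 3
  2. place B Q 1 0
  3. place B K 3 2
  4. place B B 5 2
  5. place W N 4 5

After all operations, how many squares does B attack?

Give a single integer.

Answer: 22

Derivation:
Op 1: place WR@(5,3)
Op 2: place BQ@(1,0)
Op 3: place BK@(3,2)
Op 4: place BB@(5,2)
Op 5: place WN@(4,5)
Per-piece attacks for B:
  BQ@(1,0): attacks (1,1) (1,2) (1,3) (1,4) (1,5) (2,0) (3,0) (4,0) (5,0) (0,0) (2,1) (3,2) (0,1) [ray(1,1) blocked at (3,2)]
  BK@(3,2): attacks (3,3) (3,1) (4,2) (2,2) (4,3) (4,1) (2,3) (2,1)
  BB@(5,2): attacks (4,3) (3,4) (2,5) (4,1) (3,0)
Union (22 distinct): (0,0) (0,1) (1,1) (1,2) (1,3) (1,4) (1,5) (2,0) (2,1) (2,2) (2,3) (2,5) (3,0) (3,1) (3,2) (3,3) (3,4) (4,0) (4,1) (4,2) (4,3) (5,0)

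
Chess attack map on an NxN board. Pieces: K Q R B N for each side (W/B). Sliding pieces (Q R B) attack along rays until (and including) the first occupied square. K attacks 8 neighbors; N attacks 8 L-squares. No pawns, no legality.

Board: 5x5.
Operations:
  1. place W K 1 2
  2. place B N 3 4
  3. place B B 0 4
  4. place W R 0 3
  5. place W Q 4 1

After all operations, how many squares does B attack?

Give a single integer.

Answer: 5

Derivation:
Op 1: place WK@(1,2)
Op 2: place BN@(3,4)
Op 3: place BB@(0,4)
Op 4: place WR@(0,3)
Op 5: place WQ@(4,1)
Per-piece attacks for B:
  BB@(0,4): attacks (1,3) (2,2) (3,1) (4,0)
  BN@(3,4): attacks (4,2) (2,2) (1,3)
Union (5 distinct): (1,3) (2,2) (3,1) (4,0) (4,2)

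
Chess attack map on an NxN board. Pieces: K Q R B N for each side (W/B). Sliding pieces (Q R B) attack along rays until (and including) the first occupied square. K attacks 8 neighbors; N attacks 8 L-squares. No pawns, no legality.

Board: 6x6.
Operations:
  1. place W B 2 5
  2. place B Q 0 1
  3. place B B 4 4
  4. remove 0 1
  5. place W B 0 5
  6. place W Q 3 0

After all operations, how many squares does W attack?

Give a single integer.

Op 1: place WB@(2,5)
Op 2: place BQ@(0,1)
Op 3: place BB@(4,4)
Op 4: remove (0,1)
Op 5: place WB@(0,5)
Op 6: place WQ@(3,0)
Per-piece attacks for W:
  WB@(0,5): attacks (1,4) (2,3) (3,2) (4,1) (5,0)
  WB@(2,5): attacks (3,4) (4,3) (5,2) (1,4) (0,3)
  WQ@(3,0): attacks (3,1) (3,2) (3,3) (3,4) (3,5) (4,0) (5,0) (2,0) (1,0) (0,0) (4,1) (5,2) (2,1) (1,2) (0,3)
Union (18 distinct): (0,0) (0,3) (1,0) (1,2) (1,4) (2,0) (2,1) (2,3) (3,1) (3,2) (3,3) (3,4) (3,5) (4,0) (4,1) (4,3) (5,0) (5,2)

Answer: 18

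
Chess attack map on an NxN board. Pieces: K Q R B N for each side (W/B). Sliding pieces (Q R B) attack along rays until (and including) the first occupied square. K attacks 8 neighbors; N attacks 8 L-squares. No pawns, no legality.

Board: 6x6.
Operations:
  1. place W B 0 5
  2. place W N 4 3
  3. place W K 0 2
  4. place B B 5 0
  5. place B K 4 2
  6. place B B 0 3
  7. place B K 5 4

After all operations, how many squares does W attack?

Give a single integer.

Op 1: place WB@(0,5)
Op 2: place WN@(4,3)
Op 3: place WK@(0,2)
Op 4: place BB@(5,0)
Op 5: place BK@(4,2)
Op 6: place BB@(0,3)
Op 7: place BK@(5,4)
Per-piece attacks for W:
  WK@(0,2): attacks (0,3) (0,1) (1,2) (1,3) (1,1)
  WB@(0,5): attacks (1,4) (2,3) (3,2) (4,1) (5,0) [ray(1,-1) blocked at (5,0)]
  WN@(4,3): attacks (5,5) (3,5) (2,4) (5,1) (3,1) (2,2)
Union (16 distinct): (0,1) (0,3) (1,1) (1,2) (1,3) (1,4) (2,2) (2,3) (2,4) (3,1) (3,2) (3,5) (4,1) (5,0) (5,1) (5,5)

Answer: 16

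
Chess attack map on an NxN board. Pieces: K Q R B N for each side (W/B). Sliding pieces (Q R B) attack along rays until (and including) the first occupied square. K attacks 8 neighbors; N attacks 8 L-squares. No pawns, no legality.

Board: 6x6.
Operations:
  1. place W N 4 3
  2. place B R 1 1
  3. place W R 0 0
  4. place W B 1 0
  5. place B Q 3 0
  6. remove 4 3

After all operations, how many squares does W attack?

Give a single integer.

Answer: 10

Derivation:
Op 1: place WN@(4,3)
Op 2: place BR@(1,1)
Op 3: place WR@(0,0)
Op 4: place WB@(1,0)
Op 5: place BQ@(3,0)
Op 6: remove (4,3)
Per-piece attacks for W:
  WR@(0,0): attacks (0,1) (0,2) (0,3) (0,4) (0,5) (1,0) [ray(1,0) blocked at (1,0)]
  WB@(1,0): attacks (2,1) (3,2) (4,3) (5,4) (0,1)
Union (10 distinct): (0,1) (0,2) (0,3) (0,4) (0,5) (1,0) (2,1) (3,2) (4,3) (5,4)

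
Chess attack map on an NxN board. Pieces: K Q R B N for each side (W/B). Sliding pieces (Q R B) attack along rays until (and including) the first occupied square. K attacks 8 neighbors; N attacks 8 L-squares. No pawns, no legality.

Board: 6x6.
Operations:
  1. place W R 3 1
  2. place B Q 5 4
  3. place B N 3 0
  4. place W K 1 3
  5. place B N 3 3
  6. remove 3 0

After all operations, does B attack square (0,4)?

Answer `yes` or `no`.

Op 1: place WR@(3,1)
Op 2: place BQ@(5,4)
Op 3: place BN@(3,0)
Op 4: place WK@(1,3)
Op 5: place BN@(3,3)
Op 6: remove (3,0)
Per-piece attacks for B:
  BN@(3,3): attacks (4,5) (5,4) (2,5) (1,4) (4,1) (5,2) (2,1) (1,2)
  BQ@(5,4): attacks (5,5) (5,3) (5,2) (5,1) (5,0) (4,4) (3,4) (2,4) (1,4) (0,4) (4,5) (4,3) (3,2) (2,1) (1,0)
B attacks (0,4): yes

Answer: yes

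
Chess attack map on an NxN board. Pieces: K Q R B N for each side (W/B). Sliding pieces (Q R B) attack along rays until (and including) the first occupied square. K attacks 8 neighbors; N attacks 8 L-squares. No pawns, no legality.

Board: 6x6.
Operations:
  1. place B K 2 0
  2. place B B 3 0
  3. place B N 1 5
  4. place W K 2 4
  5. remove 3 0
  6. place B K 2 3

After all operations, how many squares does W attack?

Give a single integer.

Op 1: place BK@(2,0)
Op 2: place BB@(3,0)
Op 3: place BN@(1,5)
Op 4: place WK@(2,4)
Op 5: remove (3,0)
Op 6: place BK@(2,3)
Per-piece attacks for W:
  WK@(2,4): attacks (2,5) (2,3) (3,4) (1,4) (3,5) (3,3) (1,5) (1,3)
Union (8 distinct): (1,3) (1,4) (1,5) (2,3) (2,5) (3,3) (3,4) (3,5)

Answer: 8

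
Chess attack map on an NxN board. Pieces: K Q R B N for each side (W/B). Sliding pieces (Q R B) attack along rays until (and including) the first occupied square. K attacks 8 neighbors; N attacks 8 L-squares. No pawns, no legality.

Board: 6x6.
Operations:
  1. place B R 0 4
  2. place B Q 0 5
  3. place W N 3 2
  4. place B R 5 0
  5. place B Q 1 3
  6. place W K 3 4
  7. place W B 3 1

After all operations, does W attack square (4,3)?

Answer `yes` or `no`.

Answer: yes

Derivation:
Op 1: place BR@(0,4)
Op 2: place BQ@(0,5)
Op 3: place WN@(3,2)
Op 4: place BR@(5,0)
Op 5: place BQ@(1,3)
Op 6: place WK@(3,4)
Op 7: place WB@(3,1)
Per-piece attacks for W:
  WB@(3,1): attacks (4,2) (5,3) (4,0) (2,2) (1,3) (2,0) [ray(-1,1) blocked at (1,3)]
  WN@(3,2): attacks (4,4) (5,3) (2,4) (1,3) (4,0) (5,1) (2,0) (1,1)
  WK@(3,4): attacks (3,5) (3,3) (4,4) (2,4) (4,5) (4,3) (2,5) (2,3)
W attacks (4,3): yes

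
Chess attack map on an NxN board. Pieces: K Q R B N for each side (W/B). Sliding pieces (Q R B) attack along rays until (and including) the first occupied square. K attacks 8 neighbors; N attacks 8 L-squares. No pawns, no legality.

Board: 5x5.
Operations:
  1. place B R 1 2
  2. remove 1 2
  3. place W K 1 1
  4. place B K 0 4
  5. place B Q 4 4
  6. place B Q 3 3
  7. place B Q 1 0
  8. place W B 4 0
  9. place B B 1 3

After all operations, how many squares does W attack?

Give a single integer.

Answer: 10

Derivation:
Op 1: place BR@(1,2)
Op 2: remove (1,2)
Op 3: place WK@(1,1)
Op 4: place BK@(0,4)
Op 5: place BQ@(4,4)
Op 6: place BQ@(3,3)
Op 7: place BQ@(1,0)
Op 8: place WB@(4,0)
Op 9: place BB@(1,3)
Per-piece attacks for W:
  WK@(1,1): attacks (1,2) (1,0) (2,1) (0,1) (2,2) (2,0) (0,2) (0,0)
  WB@(4,0): attacks (3,1) (2,2) (1,3) [ray(-1,1) blocked at (1,3)]
Union (10 distinct): (0,0) (0,1) (0,2) (1,0) (1,2) (1,3) (2,0) (2,1) (2,2) (3,1)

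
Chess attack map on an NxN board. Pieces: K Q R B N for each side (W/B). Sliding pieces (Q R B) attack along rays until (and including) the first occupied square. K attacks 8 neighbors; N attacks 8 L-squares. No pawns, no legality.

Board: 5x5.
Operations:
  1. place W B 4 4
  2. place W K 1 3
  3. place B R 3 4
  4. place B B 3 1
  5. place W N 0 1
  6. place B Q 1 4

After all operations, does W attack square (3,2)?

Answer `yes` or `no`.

Op 1: place WB@(4,4)
Op 2: place WK@(1,3)
Op 3: place BR@(3,4)
Op 4: place BB@(3,1)
Op 5: place WN@(0,1)
Op 6: place BQ@(1,4)
Per-piece attacks for W:
  WN@(0,1): attacks (1,3) (2,2) (2,0)
  WK@(1,3): attacks (1,4) (1,2) (2,3) (0,3) (2,4) (2,2) (0,4) (0,2)
  WB@(4,4): attacks (3,3) (2,2) (1,1) (0,0)
W attacks (3,2): no

Answer: no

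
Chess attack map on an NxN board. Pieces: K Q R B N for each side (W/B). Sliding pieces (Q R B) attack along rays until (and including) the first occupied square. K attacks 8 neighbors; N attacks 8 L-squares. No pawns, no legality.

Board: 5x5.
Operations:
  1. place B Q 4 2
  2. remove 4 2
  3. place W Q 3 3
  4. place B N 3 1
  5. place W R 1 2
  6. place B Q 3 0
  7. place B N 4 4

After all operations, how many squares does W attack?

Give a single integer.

Op 1: place BQ@(4,2)
Op 2: remove (4,2)
Op 3: place WQ@(3,3)
Op 4: place BN@(3,1)
Op 5: place WR@(1,2)
Op 6: place BQ@(3,0)
Op 7: place BN@(4,4)
Per-piece attacks for W:
  WR@(1,2): attacks (1,3) (1,4) (1,1) (1,0) (2,2) (3,2) (4,2) (0,2)
  WQ@(3,3): attacks (3,4) (3,2) (3,1) (4,3) (2,3) (1,3) (0,3) (4,4) (4,2) (2,4) (2,2) (1,1) (0,0) [ray(0,-1) blocked at (3,1); ray(1,1) blocked at (4,4)]
Union (16 distinct): (0,0) (0,2) (0,3) (1,0) (1,1) (1,3) (1,4) (2,2) (2,3) (2,4) (3,1) (3,2) (3,4) (4,2) (4,3) (4,4)

Answer: 16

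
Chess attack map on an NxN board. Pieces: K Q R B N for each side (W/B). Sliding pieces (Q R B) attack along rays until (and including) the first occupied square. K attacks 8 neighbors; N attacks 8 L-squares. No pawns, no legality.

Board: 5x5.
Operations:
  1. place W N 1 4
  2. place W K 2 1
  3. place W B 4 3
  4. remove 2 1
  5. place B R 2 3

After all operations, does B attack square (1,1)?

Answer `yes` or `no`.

Answer: no

Derivation:
Op 1: place WN@(1,4)
Op 2: place WK@(2,1)
Op 3: place WB@(4,3)
Op 4: remove (2,1)
Op 5: place BR@(2,3)
Per-piece attacks for B:
  BR@(2,3): attacks (2,4) (2,2) (2,1) (2,0) (3,3) (4,3) (1,3) (0,3) [ray(1,0) blocked at (4,3)]
B attacks (1,1): no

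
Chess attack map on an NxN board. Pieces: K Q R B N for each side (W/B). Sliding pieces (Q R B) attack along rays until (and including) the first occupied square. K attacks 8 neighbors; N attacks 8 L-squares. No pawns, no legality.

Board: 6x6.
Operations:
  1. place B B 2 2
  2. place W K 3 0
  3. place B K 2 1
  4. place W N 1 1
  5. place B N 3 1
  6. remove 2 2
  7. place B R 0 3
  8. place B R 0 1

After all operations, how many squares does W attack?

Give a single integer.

Op 1: place BB@(2,2)
Op 2: place WK@(3,0)
Op 3: place BK@(2,1)
Op 4: place WN@(1,1)
Op 5: place BN@(3,1)
Op 6: remove (2,2)
Op 7: place BR@(0,3)
Op 8: place BR@(0,1)
Per-piece attacks for W:
  WN@(1,1): attacks (2,3) (3,2) (0,3) (3,0)
  WK@(3,0): attacks (3,1) (4,0) (2,0) (4,1) (2,1)
Union (9 distinct): (0,3) (2,0) (2,1) (2,3) (3,0) (3,1) (3,2) (4,0) (4,1)

Answer: 9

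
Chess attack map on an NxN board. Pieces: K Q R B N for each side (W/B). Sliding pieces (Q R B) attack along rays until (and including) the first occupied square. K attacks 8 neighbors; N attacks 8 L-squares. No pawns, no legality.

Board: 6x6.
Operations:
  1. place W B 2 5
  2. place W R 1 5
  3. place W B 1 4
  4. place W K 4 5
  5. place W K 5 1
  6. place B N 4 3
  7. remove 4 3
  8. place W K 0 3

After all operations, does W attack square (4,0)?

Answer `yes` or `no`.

Answer: yes

Derivation:
Op 1: place WB@(2,5)
Op 2: place WR@(1,5)
Op 3: place WB@(1,4)
Op 4: place WK@(4,5)
Op 5: place WK@(5,1)
Op 6: place BN@(4,3)
Op 7: remove (4,3)
Op 8: place WK@(0,3)
Per-piece attacks for W:
  WK@(0,3): attacks (0,4) (0,2) (1,3) (1,4) (1,2)
  WB@(1,4): attacks (2,5) (2,3) (3,2) (4,1) (5,0) (0,5) (0,3) [ray(1,1) blocked at (2,5); ray(-1,-1) blocked at (0,3)]
  WR@(1,5): attacks (1,4) (2,5) (0,5) [ray(0,-1) blocked at (1,4); ray(1,0) blocked at (2,5)]
  WB@(2,5): attacks (3,4) (4,3) (5,2) (1,4) [ray(-1,-1) blocked at (1,4)]
  WK@(4,5): attacks (4,4) (5,5) (3,5) (5,4) (3,4)
  WK@(5,1): attacks (5,2) (5,0) (4,1) (4,2) (4,0)
W attacks (4,0): yes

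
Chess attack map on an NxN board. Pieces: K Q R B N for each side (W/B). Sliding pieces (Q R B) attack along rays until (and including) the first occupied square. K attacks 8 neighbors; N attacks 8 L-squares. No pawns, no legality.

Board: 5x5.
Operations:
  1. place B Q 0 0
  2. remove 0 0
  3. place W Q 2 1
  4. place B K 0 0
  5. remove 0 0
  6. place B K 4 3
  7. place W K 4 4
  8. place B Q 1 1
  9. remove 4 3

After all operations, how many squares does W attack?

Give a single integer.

Op 1: place BQ@(0,0)
Op 2: remove (0,0)
Op 3: place WQ@(2,1)
Op 4: place BK@(0,0)
Op 5: remove (0,0)
Op 6: place BK@(4,3)
Op 7: place WK@(4,4)
Op 8: place BQ@(1,1)
Op 9: remove (4,3)
Per-piece attacks for W:
  WQ@(2,1): attacks (2,2) (2,3) (2,4) (2,0) (3,1) (4,1) (1,1) (3,2) (4,3) (3,0) (1,2) (0,3) (1,0) [ray(-1,0) blocked at (1,1)]
  WK@(4,4): attacks (4,3) (3,4) (3,3)
Union (15 distinct): (0,3) (1,0) (1,1) (1,2) (2,0) (2,2) (2,3) (2,4) (3,0) (3,1) (3,2) (3,3) (3,4) (4,1) (4,3)

Answer: 15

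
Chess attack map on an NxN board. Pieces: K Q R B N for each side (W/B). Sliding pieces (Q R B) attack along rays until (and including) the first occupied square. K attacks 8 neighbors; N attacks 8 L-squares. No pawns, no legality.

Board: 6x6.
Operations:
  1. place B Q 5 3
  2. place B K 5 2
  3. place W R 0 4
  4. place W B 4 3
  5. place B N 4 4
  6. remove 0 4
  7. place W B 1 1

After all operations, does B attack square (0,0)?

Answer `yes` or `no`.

Op 1: place BQ@(5,3)
Op 2: place BK@(5,2)
Op 3: place WR@(0,4)
Op 4: place WB@(4,3)
Op 5: place BN@(4,4)
Op 6: remove (0,4)
Op 7: place WB@(1,1)
Per-piece attacks for B:
  BN@(4,4): attacks (2,5) (5,2) (3,2) (2,3)
  BK@(5,2): attacks (5,3) (5,1) (4,2) (4,3) (4,1)
  BQ@(5,3): attacks (5,4) (5,5) (5,2) (4,3) (4,4) (4,2) (3,1) (2,0) [ray(0,-1) blocked at (5,2); ray(-1,0) blocked at (4,3); ray(-1,1) blocked at (4,4)]
B attacks (0,0): no

Answer: no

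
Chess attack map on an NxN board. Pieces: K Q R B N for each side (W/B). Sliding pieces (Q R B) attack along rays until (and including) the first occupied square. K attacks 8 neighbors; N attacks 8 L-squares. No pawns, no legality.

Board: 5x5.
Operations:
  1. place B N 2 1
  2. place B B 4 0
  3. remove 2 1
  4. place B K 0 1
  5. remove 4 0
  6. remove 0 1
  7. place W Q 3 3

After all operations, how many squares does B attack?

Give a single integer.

Op 1: place BN@(2,1)
Op 2: place BB@(4,0)
Op 3: remove (2,1)
Op 4: place BK@(0,1)
Op 5: remove (4,0)
Op 6: remove (0,1)
Op 7: place WQ@(3,3)
Per-piece attacks for B:
Union (0 distinct): (none)

Answer: 0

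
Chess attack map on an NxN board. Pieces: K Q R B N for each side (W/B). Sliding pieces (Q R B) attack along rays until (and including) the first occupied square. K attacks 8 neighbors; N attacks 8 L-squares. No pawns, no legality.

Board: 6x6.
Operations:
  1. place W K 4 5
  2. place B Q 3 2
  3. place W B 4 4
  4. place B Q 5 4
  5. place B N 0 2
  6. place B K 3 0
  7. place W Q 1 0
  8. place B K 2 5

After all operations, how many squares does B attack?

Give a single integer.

Op 1: place WK@(4,5)
Op 2: place BQ@(3,2)
Op 3: place WB@(4,4)
Op 4: place BQ@(5,4)
Op 5: place BN@(0,2)
Op 6: place BK@(3,0)
Op 7: place WQ@(1,0)
Op 8: place BK@(2,5)
Per-piece attacks for B:
  BN@(0,2): attacks (1,4) (2,3) (1,0) (2,1)
  BK@(2,5): attacks (2,4) (3,5) (1,5) (3,4) (1,4)
  BK@(3,0): attacks (3,1) (4,0) (2,0) (4,1) (2,1)
  BQ@(3,2): attacks (3,3) (3,4) (3,5) (3,1) (3,0) (4,2) (5,2) (2,2) (1,2) (0,2) (4,3) (5,4) (4,1) (5,0) (2,3) (1,4) (0,5) (2,1) (1,0) [ray(0,-1) blocked at (3,0); ray(-1,0) blocked at (0,2); ray(1,1) blocked at (5,4); ray(-1,-1) blocked at (1,0)]
  BQ@(5,4): attacks (5,5) (5,3) (5,2) (5,1) (5,0) (4,4) (4,5) (4,3) (3,2) [ray(-1,0) blocked at (4,4); ray(-1,1) blocked at (4,5); ray(-1,-1) blocked at (3,2)]
Union (29 distinct): (0,2) (0,5) (1,0) (1,2) (1,4) (1,5) (2,0) (2,1) (2,2) (2,3) (2,4) (3,0) (3,1) (3,2) (3,3) (3,4) (3,5) (4,0) (4,1) (4,2) (4,3) (4,4) (4,5) (5,0) (5,1) (5,2) (5,3) (5,4) (5,5)

Answer: 29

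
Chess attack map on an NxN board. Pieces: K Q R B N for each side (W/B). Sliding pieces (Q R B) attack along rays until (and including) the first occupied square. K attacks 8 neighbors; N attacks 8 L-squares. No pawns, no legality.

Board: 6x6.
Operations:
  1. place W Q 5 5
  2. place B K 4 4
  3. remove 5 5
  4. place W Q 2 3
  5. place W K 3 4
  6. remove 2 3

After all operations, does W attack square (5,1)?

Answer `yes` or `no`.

Answer: no

Derivation:
Op 1: place WQ@(5,5)
Op 2: place BK@(4,4)
Op 3: remove (5,5)
Op 4: place WQ@(2,3)
Op 5: place WK@(3,4)
Op 6: remove (2,3)
Per-piece attacks for W:
  WK@(3,4): attacks (3,5) (3,3) (4,4) (2,4) (4,5) (4,3) (2,5) (2,3)
W attacks (5,1): no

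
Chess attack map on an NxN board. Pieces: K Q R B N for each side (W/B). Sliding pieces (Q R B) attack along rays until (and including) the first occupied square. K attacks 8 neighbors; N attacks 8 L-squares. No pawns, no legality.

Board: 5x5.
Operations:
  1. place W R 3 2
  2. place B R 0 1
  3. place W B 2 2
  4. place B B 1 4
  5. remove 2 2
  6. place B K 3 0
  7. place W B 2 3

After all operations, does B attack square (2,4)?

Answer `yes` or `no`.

Answer: no

Derivation:
Op 1: place WR@(3,2)
Op 2: place BR@(0,1)
Op 3: place WB@(2,2)
Op 4: place BB@(1,4)
Op 5: remove (2,2)
Op 6: place BK@(3,0)
Op 7: place WB@(2,3)
Per-piece attacks for B:
  BR@(0,1): attacks (0,2) (0,3) (0,4) (0,0) (1,1) (2,1) (3,1) (4,1)
  BB@(1,4): attacks (2,3) (0,3) [ray(1,-1) blocked at (2,3)]
  BK@(3,0): attacks (3,1) (4,0) (2,0) (4,1) (2,1)
B attacks (2,4): no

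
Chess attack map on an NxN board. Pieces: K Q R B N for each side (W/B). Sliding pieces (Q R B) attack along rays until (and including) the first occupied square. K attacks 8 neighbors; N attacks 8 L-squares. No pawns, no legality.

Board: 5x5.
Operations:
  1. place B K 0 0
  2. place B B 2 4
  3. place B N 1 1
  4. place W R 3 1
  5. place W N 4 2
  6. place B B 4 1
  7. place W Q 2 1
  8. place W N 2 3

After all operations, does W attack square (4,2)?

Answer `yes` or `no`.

Op 1: place BK@(0,0)
Op 2: place BB@(2,4)
Op 3: place BN@(1,1)
Op 4: place WR@(3,1)
Op 5: place WN@(4,2)
Op 6: place BB@(4,1)
Op 7: place WQ@(2,1)
Op 8: place WN@(2,3)
Per-piece attacks for W:
  WQ@(2,1): attacks (2,2) (2,3) (2,0) (3,1) (1,1) (3,2) (4,3) (3,0) (1,2) (0,3) (1,0) [ray(0,1) blocked at (2,3); ray(1,0) blocked at (3,1); ray(-1,0) blocked at (1,1)]
  WN@(2,3): attacks (4,4) (0,4) (3,1) (4,2) (1,1) (0,2)
  WR@(3,1): attacks (3,2) (3,3) (3,4) (3,0) (4,1) (2,1) [ray(1,0) blocked at (4,1); ray(-1,0) blocked at (2,1)]
  WN@(4,2): attacks (3,4) (2,3) (3,0) (2,1)
W attacks (4,2): yes

Answer: yes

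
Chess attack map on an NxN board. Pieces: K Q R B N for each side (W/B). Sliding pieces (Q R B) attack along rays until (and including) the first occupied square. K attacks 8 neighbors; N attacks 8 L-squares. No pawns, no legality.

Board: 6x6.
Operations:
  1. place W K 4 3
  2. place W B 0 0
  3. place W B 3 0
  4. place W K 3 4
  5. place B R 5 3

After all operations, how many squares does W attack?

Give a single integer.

Answer: 21

Derivation:
Op 1: place WK@(4,3)
Op 2: place WB@(0,0)
Op 3: place WB@(3,0)
Op 4: place WK@(3,4)
Op 5: place BR@(5,3)
Per-piece attacks for W:
  WB@(0,0): attacks (1,1) (2,2) (3,3) (4,4) (5,5)
  WB@(3,0): attacks (4,1) (5,2) (2,1) (1,2) (0,3)
  WK@(3,4): attacks (3,5) (3,3) (4,4) (2,4) (4,5) (4,3) (2,5) (2,3)
  WK@(4,3): attacks (4,4) (4,2) (5,3) (3,3) (5,4) (5,2) (3,4) (3,2)
Union (21 distinct): (0,3) (1,1) (1,2) (2,1) (2,2) (2,3) (2,4) (2,5) (3,2) (3,3) (3,4) (3,5) (4,1) (4,2) (4,3) (4,4) (4,5) (5,2) (5,3) (5,4) (5,5)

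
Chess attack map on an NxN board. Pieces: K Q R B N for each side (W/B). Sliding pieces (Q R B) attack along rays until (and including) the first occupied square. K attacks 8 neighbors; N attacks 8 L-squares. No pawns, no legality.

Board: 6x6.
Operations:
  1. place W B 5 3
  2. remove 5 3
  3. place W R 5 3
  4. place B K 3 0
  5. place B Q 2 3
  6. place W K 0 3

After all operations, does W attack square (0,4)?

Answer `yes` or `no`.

Answer: yes

Derivation:
Op 1: place WB@(5,3)
Op 2: remove (5,3)
Op 3: place WR@(5,3)
Op 4: place BK@(3,0)
Op 5: place BQ@(2,3)
Op 6: place WK@(0,3)
Per-piece attacks for W:
  WK@(0,3): attacks (0,4) (0,2) (1,3) (1,4) (1,2)
  WR@(5,3): attacks (5,4) (5,5) (5,2) (5,1) (5,0) (4,3) (3,3) (2,3) [ray(-1,0) blocked at (2,3)]
W attacks (0,4): yes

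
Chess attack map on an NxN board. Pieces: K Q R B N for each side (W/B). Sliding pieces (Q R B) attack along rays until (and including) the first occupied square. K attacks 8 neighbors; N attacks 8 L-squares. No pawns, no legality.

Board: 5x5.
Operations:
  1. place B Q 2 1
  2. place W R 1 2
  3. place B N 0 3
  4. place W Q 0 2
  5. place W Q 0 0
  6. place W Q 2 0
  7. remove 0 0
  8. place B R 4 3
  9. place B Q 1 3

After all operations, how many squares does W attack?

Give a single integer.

Answer: 16

Derivation:
Op 1: place BQ@(2,1)
Op 2: place WR@(1,2)
Op 3: place BN@(0,3)
Op 4: place WQ@(0,2)
Op 5: place WQ@(0,0)
Op 6: place WQ@(2,0)
Op 7: remove (0,0)
Op 8: place BR@(4,3)
Op 9: place BQ@(1,3)
Per-piece attacks for W:
  WQ@(0,2): attacks (0,3) (0,1) (0,0) (1,2) (1,3) (1,1) (2,0) [ray(0,1) blocked at (0,3); ray(1,0) blocked at (1,2); ray(1,1) blocked at (1,3); ray(1,-1) blocked at (2,0)]
  WR@(1,2): attacks (1,3) (1,1) (1,0) (2,2) (3,2) (4,2) (0,2) [ray(0,1) blocked at (1,3); ray(-1,0) blocked at (0,2)]
  WQ@(2,0): attacks (2,1) (3,0) (4,0) (1,0) (0,0) (3,1) (4,2) (1,1) (0,2) [ray(0,1) blocked at (2,1); ray(-1,1) blocked at (0,2)]
Union (16 distinct): (0,0) (0,1) (0,2) (0,3) (1,0) (1,1) (1,2) (1,3) (2,0) (2,1) (2,2) (3,0) (3,1) (3,2) (4,0) (4,2)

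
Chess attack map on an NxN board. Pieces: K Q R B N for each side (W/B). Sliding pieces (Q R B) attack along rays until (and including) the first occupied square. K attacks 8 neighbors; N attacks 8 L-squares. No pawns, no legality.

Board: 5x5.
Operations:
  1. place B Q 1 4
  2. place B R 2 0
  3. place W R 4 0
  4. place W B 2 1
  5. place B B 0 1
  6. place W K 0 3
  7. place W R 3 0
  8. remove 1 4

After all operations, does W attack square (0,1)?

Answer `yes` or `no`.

Op 1: place BQ@(1,4)
Op 2: place BR@(2,0)
Op 3: place WR@(4,0)
Op 4: place WB@(2,1)
Op 5: place BB@(0,1)
Op 6: place WK@(0,3)
Op 7: place WR@(3,0)
Op 8: remove (1,4)
Per-piece attacks for W:
  WK@(0,3): attacks (0,4) (0,2) (1,3) (1,4) (1,2)
  WB@(2,1): attacks (3,2) (4,3) (3,0) (1,2) (0,3) (1,0) [ray(1,-1) blocked at (3,0); ray(-1,1) blocked at (0,3)]
  WR@(3,0): attacks (3,1) (3,2) (3,3) (3,4) (4,0) (2,0) [ray(1,0) blocked at (4,0); ray(-1,0) blocked at (2,0)]
  WR@(4,0): attacks (4,1) (4,2) (4,3) (4,4) (3,0) [ray(-1,0) blocked at (3,0)]
W attacks (0,1): no

Answer: no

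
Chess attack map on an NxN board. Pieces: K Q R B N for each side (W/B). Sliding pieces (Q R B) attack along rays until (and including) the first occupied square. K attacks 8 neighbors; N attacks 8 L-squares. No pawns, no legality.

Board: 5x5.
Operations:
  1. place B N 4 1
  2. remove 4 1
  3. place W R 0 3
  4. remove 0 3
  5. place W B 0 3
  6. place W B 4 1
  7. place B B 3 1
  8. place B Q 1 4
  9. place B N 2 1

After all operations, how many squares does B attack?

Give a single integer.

Op 1: place BN@(4,1)
Op 2: remove (4,1)
Op 3: place WR@(0,3)
Op 4: remove (0,3)
Op 5: place WB@(0,3)
Op 6: place WB@(4,1)
Op 7: place BB@(3,1)
Op 8: place BQ@(1,4)
Op 9: place BN@(2,1)
Per-piece attacks for B:
  BQ@(1,4): attacks (1,3) (1,2) (1,1) (1,0) (2,4) (3,4) (4,4) (0,4) (2,3) (3,2) (4,1) (0,3) [ray(1,-1) blocked at (4,1); ray(-1,-1) blocked at (0,3)]
  BN@(2,1): attacks (3,3) (4,2) (1,3) (0,2) (4,0) (0,0)
  BB@(3,1): attacks (4,2) (4,0) (2,2) (1,3) (0,4) (2,0)
Union (19 distinct): (0,0) (0,2) (0,3) (0,4) (1,0) (1,1) (1,2) (1,3) (2,0) (2,2) (2,3) (2,4) (3,2) (3,3) (3,4) (4,0) (4,1) (4,2) (4,4)

Answer: 19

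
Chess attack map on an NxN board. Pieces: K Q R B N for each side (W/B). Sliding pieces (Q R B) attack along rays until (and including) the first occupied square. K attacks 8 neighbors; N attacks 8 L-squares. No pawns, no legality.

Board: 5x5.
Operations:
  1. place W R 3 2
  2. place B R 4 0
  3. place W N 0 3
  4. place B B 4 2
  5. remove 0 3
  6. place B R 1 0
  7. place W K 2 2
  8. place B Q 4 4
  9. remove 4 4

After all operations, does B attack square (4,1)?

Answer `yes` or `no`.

Answer: yes

Derivation:
Op 1: place WR@(3,2)
Op 2: place BR@(4,0)
Op 3: place WN@(0,3)
Op 4: place BB@(4,2)
Op 5: remove (0,3)
Op 6: place BR@(1,0)
Op 7: place WK@(2,2)
Op 8: place BQ@(4,4)
Op 9: remove (4,4)
Per-piece attacks for B:
  BR@(1,0): attacks (1,1) (1,2) (1,3) (1,4) (2,0) (3,0) (4,0) (0,0) [ray(1,0) blocked at (4,0)]
  BR@(4,0): attacks (4,1) (4,2) (3,0) (2,0) (1,0) [ray(0,1) blocked at (4,2); ray(-1,0) blocked at (1,0)]
  BB@(4,2): attacks (3,3) (2,4) (3,1) (2,0)
B attacks (4,1): yes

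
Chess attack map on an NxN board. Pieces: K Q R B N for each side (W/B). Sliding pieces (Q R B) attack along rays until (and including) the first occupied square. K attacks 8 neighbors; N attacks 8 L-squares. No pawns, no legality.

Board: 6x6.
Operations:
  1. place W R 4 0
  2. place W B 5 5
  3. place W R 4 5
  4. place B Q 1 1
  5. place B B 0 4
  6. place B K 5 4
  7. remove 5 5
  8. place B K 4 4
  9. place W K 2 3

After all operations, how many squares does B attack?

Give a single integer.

Answer: 24

Derivation:
Op 1: place WR@(4,0)
Op 2: place WB@(5,5)
Op 3: place WR@(4,5)
Op 4: place BQ@(1,1)
Op 5: place BB@(0,4)
Op 6: place BK@(5,4)
Op 7: remove (5,5)
Op 8: place BK@(4,4)
Op 9: place WK@(2,3)
Per-piece attacks for B:
  BB@(0,4): attacks (1,5) (1,3) (2,2) (3,1) (4,0) [ray(1,-1) blocked at (4,0)]
  BQ@(1,1): attacks (1,2) (1,3) (1,4) (1,5) (1,0) (2,1) (3,1) (4,1) (5,1) (0,1) (2,2) (3,3) (4,4) (2,0) (0,2) (0,0) [ray(1,1) blocked at (4,4)]
  BK@(4,4): attacks (4,5) (4,3) (5,4) (3,4) (5,5) (5,3) (3,5) (3,3)
  BK@(5,4): attacks (5,5) (5,3) (4,4) (4,5) (4,3)
Union (24 distinct): (0,0) (0,1) (0,2) (1,0) (1,2) (1,3) (1,4) (1,5) (2,0) (2,1) (2,2) (3,1) (3,3) (3,4) (3,5) (4,0) (4,1) (4,3) (4,4) (4,5) (5,1) (5,3) (5,4) (5,5)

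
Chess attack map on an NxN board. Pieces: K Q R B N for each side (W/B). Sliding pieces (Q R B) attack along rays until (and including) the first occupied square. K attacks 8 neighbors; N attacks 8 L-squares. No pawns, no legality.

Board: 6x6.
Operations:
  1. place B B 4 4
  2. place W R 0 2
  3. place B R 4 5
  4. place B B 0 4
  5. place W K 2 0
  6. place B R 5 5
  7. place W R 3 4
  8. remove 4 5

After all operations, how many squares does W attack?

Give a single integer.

Answer: 19

Derivation:
Op 1: place BB@(4,4)
Op 2: place WR@(0,2)
Op 3: place BR@(4,5)
Op 4: place BB@(0,4)
Op 5: place WK@(2,0)
Op 6: place BR@(5,5)
Op 7: place WR@(3,4)
Op 8: remove (4,5)
Per-piece attacks for W:
  WR@(0,2): attacks (0,3) (0,4) (0,1) (0,0) (1,2) (2,2) (3,2) (4,2) (5,2) [ray(0,1) blocked at (0,4)]
  WK@(2,0): attacks (2,1) (3,0) (1,0) (3,1) (1,1)
  WR@(3,4): attacks (3,5) (3,3) (3,2) (3,1) (3,0) (4,4) (2,4) (1,4) (0,4) [ray(1,0) blocked at (4,4); ray(-1,0) blocked at (0,4)]
Union (19 distinct): (0,0) (0,1) (0,3) (0,4) (1,0) (1,1) (1,2) (1,4) (2,1) (2,2) (2,4) (3,0) (3,1) (3,2) (3,3) (3,5) (4,2) (4,4) (5,2)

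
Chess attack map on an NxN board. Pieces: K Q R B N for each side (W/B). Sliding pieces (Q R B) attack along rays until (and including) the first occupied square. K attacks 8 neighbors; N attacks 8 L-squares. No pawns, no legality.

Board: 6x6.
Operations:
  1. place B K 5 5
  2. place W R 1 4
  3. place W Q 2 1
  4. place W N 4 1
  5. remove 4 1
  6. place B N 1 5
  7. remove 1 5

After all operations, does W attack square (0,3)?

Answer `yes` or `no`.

Answer: yes

Derivation:
Op 1: place BK@(5,5)
Op 2: place WR@(1,4)
Op 3: place WQ@(2,1)
Op 4: place WN@(4,1)
Op 5: remove (4,1)
Op 6: place BN@(1,5)
Op 7: remove (1,5)
Per-piece attacks for W:
  WR@(1,4): attacks (1,5) (1,3) (1,2) (1,1) (1,0) (2,4) (3,4) (4,4) (5,4) (0,4)
  WQ@(2,1): attacks (2,2) (2,3) (2,4) (2,5) (2,0) (3,1) (4,1) (5,1) (1,1) (0,1) (3,2) (4,3) (5,4) (3,0) (1,2) (0,3) (1,0)
W attacks (0,3): yes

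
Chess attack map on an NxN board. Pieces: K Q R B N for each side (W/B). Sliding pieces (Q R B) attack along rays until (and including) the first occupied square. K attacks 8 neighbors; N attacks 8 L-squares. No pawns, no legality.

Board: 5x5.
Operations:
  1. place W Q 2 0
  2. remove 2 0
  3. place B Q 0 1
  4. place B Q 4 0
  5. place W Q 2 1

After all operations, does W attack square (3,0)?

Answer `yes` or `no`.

Answer: yes

Derivation:
Op 1: place WQ@(2,0)
Op 2: remove (2,0)
Op 3: place BQ@(0,1)
Op 4: place BQ@(4,0)
Op 5: place WQ@(2,1)
Per-piece attacks for W:
  WQ@(2,1): attacks (2,2) (2,3) (2,4) (2,0) (3,1) (4,1) (1,1) (0,1) (3,2) (4,3) (3,0) (1,2) (0,3) (1,0) [ray(-1,0) blocked at (0,1)]
W attacks (3,0): yes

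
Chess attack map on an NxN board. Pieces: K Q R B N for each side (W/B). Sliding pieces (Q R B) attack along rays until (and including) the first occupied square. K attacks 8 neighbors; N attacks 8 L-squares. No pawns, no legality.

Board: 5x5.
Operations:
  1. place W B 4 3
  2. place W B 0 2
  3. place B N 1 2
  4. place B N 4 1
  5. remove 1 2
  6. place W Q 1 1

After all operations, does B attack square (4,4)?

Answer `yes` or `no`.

Op 1: place WB@(4,3)
Op 2: place WB@(0,2)
Op 3: place BN@(1,2)
Op 4: place BN@(4,1)
Op 5: remove (1,2)
Op 6: place WQ@(1,1)
Per-piece attacks for B:
  BN@(4,1): attacks (3,3) (2,2) (2,0)
B attacks (4,4): no

Answer: no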